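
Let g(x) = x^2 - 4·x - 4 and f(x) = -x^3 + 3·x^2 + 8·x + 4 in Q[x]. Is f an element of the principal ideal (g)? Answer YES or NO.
YES

In Q[x] the ideal (g) consists of all multiples of g, so f ∈ (g) iff g | f, i.e. iff the remainder of f on division by g is 0. Divide f by g (g is monic, so eliminate the leading term of the running remainder at each step):
  leading term -x^3: subtract (-x)·g(x) = -x^3 + 4·x^2 + 4·x, leaving -x^2 + 4·x + 4
  leading term -x^2: subtract (-1)·g(x) = -x^2 + 4·x + 4, leaving 0
The remainder is 0, so f(x) = g(x) · h(x) with h(x) = -x - 1. Hence g | f, i.e. f ∈ (g).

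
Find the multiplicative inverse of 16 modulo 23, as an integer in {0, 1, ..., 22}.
Apply the extended Euclidean algorithm to (23, 16), tracking rows (r, s, t) with s·23 + t·16 = r. Each division r_prev = q·r_cur + r_new produces the new row as (previous row) − q·(current row):
  row A: (23, 1, 0)   [1·23 + 0·16 = 23]
  row B: (16, 0, 1)   [0·23 + 1·16 = 16]
  23 = 1·16 + 7   → row C = row A − 1·row B = (7, 1, −1)   [check: 1·23 − 1·16 = 7]
  16 = 2·7 + 2   → row D = row B − 2·row C = (2, −2, 3)   [check: −2·23 + 3·16 = 2]
  7 = 3·2 + 1   → row E = row C − 3·row D = (1, 7, −10)   [check: 7·23 − 10·16 = 1]
  2 = 2·1 + 0   → remainder 0, stop. gcd = 1 (last nonzero row E).
The gcd is 1, so 16 is invertible mod 23. The last nonzero row gives 7·23 − 10·16 = 1, so t = −10. So 16^(−1) ≡ −10 ≡ 13 (mod 23). Verify: 16 · 13 = 208 ≡ 1 (mod 23). ✓

Final answer: 16^(−1) ≡ 13 (mod 23)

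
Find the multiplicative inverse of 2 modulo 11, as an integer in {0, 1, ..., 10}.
Apply the extended Euclidean algorithm to (11, 2), tracking rows (r, s, t) with s·11 + t·2 = r. Each division r_prev = q·r_cur + r_new produces the new row as (previous row) − q·(current row):
  row A: (11, 1, 0)   [1·11 + 0·2 = 11]
  row B: (2, 0, 1)   [0·11 + 1·2 = 2]
  11 = 5·2 + 1   → row C = row A − 5·row B = (1, 1, −5)   [check: 1·11 − 5·2 = 1]
  2 = 2·1 + 0   → remainder 0, stop. gcd = 1 (last nonzero row C).
The gcd is 1, so 2 is invertible mod 11. The last nonzero row gives 1·11 − 5·2 = 1, so t = −5. So 2^(−1) ≡ −5 ≡ 6 (mod 11). Verify: 2 · 6 = 12 ≡ 1 (mod 11). ✓

Final answer: 2^(−1) ≡ 6 (mod 11)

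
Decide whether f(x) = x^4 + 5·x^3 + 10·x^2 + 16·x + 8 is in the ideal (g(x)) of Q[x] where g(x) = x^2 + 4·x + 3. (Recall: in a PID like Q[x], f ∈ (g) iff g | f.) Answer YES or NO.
In Q[x] the ideal (g) consists of all multiples of g, so f ∈ (g) iff g | f, i.e. iff the remainder of f on division by g is 0. Divide f by g (g is monic, so eliminate the leading term of the running remainder at each step):
  leading term x^4: subtract (x^2)·g(x) = x^4 + 4·x^3 + 3·x^2, leaving x^3 + 7·x^2 + 16·x + 8
  leading term x^3: subtract (x)·g(x) = x^3 + 4·x^2 + 3·x, leaving 3·x^2 + 13·x + 8
  leading term 3·x^2: subtract (3)·g(x) = 3·x^2 + 12·x + 9, leaving x - 1
The remainder r(x) = x - 1 ≠ 0 (and deg r < deg g), so g ∤ f, i.e. f ∉ (g).

Final answer: NO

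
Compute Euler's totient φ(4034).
φ(4034) = 2016

φ is multiplicative, with φ(p^e) = p^e − p^(e−1). Factorise 4034 = 2 · 2017. Then
  φ(4034) = (2 − 1) · (2017 − 1) = 1 · 2016 = 2016.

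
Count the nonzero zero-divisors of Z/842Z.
In Z/842Z each nonzero element is either a unit (gcd with 842 is 1) or a zero-divisor (gcd > 1). The number of units is φ(842): factorise 842 = 2 · 421, so φ(842) = (2 − 1) · (421 − 1) = 1 · 420 = 420. The nonzero elements number 842 − 1 = 841. Hence the nonzero zero-divisors number 841 − 420 = 421.

Final answer: Z/842Z has 421 nonzero zero-divisors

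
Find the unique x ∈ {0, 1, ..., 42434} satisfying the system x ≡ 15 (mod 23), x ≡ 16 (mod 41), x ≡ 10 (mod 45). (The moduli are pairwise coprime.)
x ≡ 19450 (mod 42435); the representative in [0, 42435) is 19450

The moduli 23, 41, 45 are pairwise coprime, so by the CRT there is a unique solution mod 23·41·45 = 42435.
Solve by successive substitution. Start with x ≡ 15 (mod 23).
  Combine with x ≡ 16 (mod 41): write x = 15 + 23·t and require 15 + 23·t ≡ 16 (mod 41), i.e. 23·t ≡ 16 − 15 ≡ 1 (mod 41). Since 23^(−1) ≡ 25 (mod 41), t ≡ 25·1 ≡ 25 (mod 41). So x ≡ 15 + 23·25 = 590 (mod 943).
  Combine with x ≡ 10 (mod 45): write x = 590 + 943·t and require 590 + 943·t ≡ 10 (mod 45), i.e. 943·t ≡ 10 − 590 ≡ 5 (mod 45). Since 943^(−1) ≡ 22 (mod 45) (943 ≡ 43 (mod 45)), t ≡ 22·5 ≡ 20 (mod 45). So x ≡ 590 + 943·20 = 19450 (mod 42435).
Unique solution in [0, 42435): x = 19450.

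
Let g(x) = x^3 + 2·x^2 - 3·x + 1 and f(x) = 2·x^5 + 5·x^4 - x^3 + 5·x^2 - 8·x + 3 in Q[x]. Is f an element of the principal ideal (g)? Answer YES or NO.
YES

In Q[x] the ideal (g) consists of all multiples of g, so f ∈ (g) iff g | f, i.e. iff the remainder of f on division by g is 0. Divide f by g (g is monic, so eliminate the leading term of the running remainder at each step):
  leading term 2·x^5: subtract (2·x^2)·g(x) = 2·x^5 + 4·x^4 - 6·x^3 + 2·x^2, leaving x^4 + 5·x^3 + 3·x^2 - 8·x + 3
  leading term x^4: subtract (x)·g(x) = x^4 + 2·x^3 - 3·x^2 + x, leaving 3·x^3 + 6·x^2 - 9·x + 3
  leading term 3·x^3: subtract (3)·g(x) = 3·x^3 + 6·x^2 - 9·x + 3, leaving 0
The remainder is 0, so f(x) = g(x) · h(x) with h(x) = 2·x^2 + x + 3. Hence g | f, i.e. f ∈ (g).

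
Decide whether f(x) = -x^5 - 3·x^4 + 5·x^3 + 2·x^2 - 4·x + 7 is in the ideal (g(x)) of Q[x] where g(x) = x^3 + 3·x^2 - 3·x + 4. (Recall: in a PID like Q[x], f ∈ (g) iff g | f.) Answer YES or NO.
In Q[x] the ideal (g) consists of all multiples of g, so f ∈ (g) iff g | f, i.e. iff the remainder of f on division by g is 0. Divide f by g (g is monic, so eliminate the leading term of the running remainder at each step):
  leading term -x^5: subtract (-x^2)·g(x) = -x^5 - 3·x^4 + 3·x^3 - 4·x^2, leaving 2·x^3 + 6·x^2 - 4·x + 7
  leading term 2·x^3: subtract (2)·g(x) = 2·x^3 + 6·x^2 - 6·x + 8, leaving 2·x - 1
The remainder r(x) = 2·x - 1 ≠ 0 (and deg r < deg g), so g ∤ f, i.e. f ∉ (g).

Final answer: NO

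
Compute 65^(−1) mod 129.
Apply the extended Euclidean algorithm to (129, 65), tracking rows (r, s, t) with s·129 + t·65 = r. Each division r_prev = q·r_cur + r_new produces the new row as (previous row) − q·(current row):
  row A: (129, 1, 0)   [1·129 + 0·65 = 129]
  row B: (65, 0, 1)   [0·129 + 1·65 = 65]
  129 = 1·65 + 64   → row C = row A − 1·row B = (64, 1, −1)   [check: 1·129 − 1·65 = 64]
  65 = 1·64 + 1   → row D = row B − 1·row C = (1, −1, 2)   [check: −1·129 + 2·65 = 1]
  64 = 64·1 + 0   → remainder 0, stop. gcd = 1 (last nonzero row D).
The gcd is 1, so 65 is invertible mod 129. The last nonzero row gives −1·129 + 2·65 = 1, so t = 2. So 65^(−1) ≡ 2 (mod 129). Verify: 65 · 2 = 130 ≡ 1 (mod 129). ✓

Final answer: 65^(−1) ≡ 2 (mod 129)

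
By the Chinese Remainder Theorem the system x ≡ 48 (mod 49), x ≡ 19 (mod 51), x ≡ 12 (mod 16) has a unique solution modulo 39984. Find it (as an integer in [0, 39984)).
The moduli 49, 51, 16 are pairwise coprime, so by the CRT there is a unique solution mod 49·51·16 = 39984.
Solve by successive substitution. Start with x ≡ 48 (mod 49).
  Combine with x ≡ 19 (mod 51): write x = 48 + 49·t and require 48 + 49·t ≡ 19 (mod 51), i.e. 49·t ≡ 19 − 48 ≡ 22 (mod 51). Since 49^(−1) ≡ 25 (mod 51), t ≡ 25·22 ≡ 40 (mod 51). So x ≡ 48 + 49·40 = 2008 (mod 2499).
  Combine with x ≡ 12 (mod 16): write x = 2008 + 2499·t and require 2008 + 2499·t ≡ 12 (mod 16), i.e. 2499·t ≡ 12 − 2008 ≡ 4 (mod 16). Since 2499^(−1) ≡ 11 (mod 16) (2499 ≡ 3 (mod 16)), t ≡ 11·4 ≡ 12 (mod 16). So x ≡ 2008 + 2499·12 = 31996 (mod 39984).
Unique solution in [0, 39984): x = 31996.

Final answer: x ≡ 31996 (mod 39984); the representative in [0, 39984) is 31996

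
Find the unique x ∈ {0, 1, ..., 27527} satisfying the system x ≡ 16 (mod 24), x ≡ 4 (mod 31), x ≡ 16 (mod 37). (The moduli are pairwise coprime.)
x ≡ 16000 (mod 27528); the representative in [0, 27528) is 16000

The moduli 24, 31, 37 are pairwise coprime, so by the CRT there is a unique solution mod 24·31·37 = 27528.
Solve by successive substitution. Start with x ≡ 16 (mod 24).
  Combine with x ≡ 4 (mod 31): write x = 16 + 24·t and require 16 + 24·t ≡ 4 (mod 31), i.e. 24·t ≡ 4 − 16 ≡ 19 (mod 31). Since 24^(−1) ≡ 22 (mod 31), t ≡ 22·19 ≡ 15 (mod 31). So x ≡ 16 + 24·15 = 376 (mod 744).
  Combine with x ≡ 16 (mod 37): write x = 376 + 744·t and require 376 + 744·t ≡ 16 (mod 37), i.e. 744·t ≡ 16 − 376 ≡ 10 (mod 37). Since 744^(−1) ≡ 28 (mod 37) (744 ≡ 4 (mod 37)), t ≡ 28·10 ≡ 21 (mod 37). So x ≡ 376 + 744·21 = 16000 (mod 27528).
Unique solution in [0, 27528): x = 16000.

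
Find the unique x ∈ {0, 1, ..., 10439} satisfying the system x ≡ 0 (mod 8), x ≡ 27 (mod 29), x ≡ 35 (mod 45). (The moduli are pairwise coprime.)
The moduli 8, 29, 45 are pairwise coprime, so by the CRT there is a unique solution mod 8·29·45 = 10440.
Solve by successive substitution. Start with x ≡ 0 (mod 8).
  Combine with x ≡ 27 (mod 29): write x = 8·t and require 8·t ≡ 27 (mod 29). Since 8^(−1) ≡ 11 (mod 29), t ≡ 11·27 ≡ 7 (mod 29). So x ≡ 8·7 = 56 (mod 232).
  Combine with x ≡ 35 (mod 45): write x = 56 + 232·t and require 56 + 232·t ≡ 35 (mod 45), i.e. 232·t ≡ 35 − 56 ≡ 24 (mod 45). Since 232^(−1) ≡ 13 (mod 45) (232 ≡ 7 (mod 45)), t ≡ 13·24 ≡ 42 (mod 45). So x ≡ 56 + 232·42 = 9800 (mod 10440).
Unique solution in [0, 10440): x = 9800.

Final answer: x ≡ 9800 (mod 10440); the representative in [0, 10440) is 9800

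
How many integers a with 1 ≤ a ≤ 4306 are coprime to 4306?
The number of a ∈ {1, ..., 4306} with gcd(a, 4306) = 1 is by definition Euler's totient φ(4306). φ is multiplicative, with φ(p^e) = p^e − p^(e−1). Factorise 4306 = 2 · 2153. Then
  φ(4306) = (2 − 1) · (2153 − 1) = 1 · 2152 = 2152.
So there are 2152 such integers.

Final answer: 2152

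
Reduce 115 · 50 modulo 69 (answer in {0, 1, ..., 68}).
23

Reduce the factors first: 115 ≡ 46 (mod 69), so 115 · 50 ≡ 46 · 50 (mod 69). 46 · 50 = 2300. Dividing by 69: 2300 = 33·69 + 23. So (115 · 50) mod 69 = 23.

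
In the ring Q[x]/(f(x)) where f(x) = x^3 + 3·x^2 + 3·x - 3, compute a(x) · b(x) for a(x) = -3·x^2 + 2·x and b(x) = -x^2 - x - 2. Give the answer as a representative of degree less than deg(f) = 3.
a · b ≡ 19·x^2 + 29·x - 24 (mod f(x))

First multiply in Q[x] without reducing: a · b = 3·x^4 + x^3 + 4·x^2 - 4·x. Now divide by f(x) = x^3 + 3·x^2 + 3·x - 3, eliminating the leading term at each step:
  leading term 3·x^4: subtract (3·x)·f(x) = 3·x^4 + 9·x^3 + 9·x^2 - 9·x, leaving -8·x^3 - 5·x^2 + 5·x
  leading term -8·x^3: subtract (-8)·f(x) = -8·x^3 - 24·x^2 - 24·x + 24, leaving 19·x^2 + 29·x - 24
The degree is now < 3, so this is the remainder. Hence a · b ≡ 19·x^2 + 29·x - 24 in Q[x]/(f).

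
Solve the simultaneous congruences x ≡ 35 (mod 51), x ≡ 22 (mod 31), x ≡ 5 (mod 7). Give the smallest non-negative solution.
x ≡ 4982 (mod 11067); the representative in [0, 11067) is 4982

The moduli 51, 31, 7 are pairwise coprime, so by the CRT there is a unique solution mod 51·31·7 = 11067.
Solve by successive substitution. Start with x ≡ 35 (mod 51).
  Combine with x ≡ 22 (mod 31): write x = 35 + 51·t and require 35 + 51·t ≡ 22 (mod 31), i.e. 51·t ≡ 22 − 35 ≡ 18 (mod 31). Since 51^(−1) ≡ 14 (mod 31) (51 ≡ 20 (mod 31)), t ≡ 14·18 ≡ 4 (mod 31). So x ≡ 35 + 51·4 = 239 (mod 1581).
  Combine with x ≡ 5 (mod 7): write x = 239 + 1581·t and require 239 + 1581·t ≡ 5 (mod 7), i.e. 1581·t ≡ 5 − 239 ≡ 4 (mod 7). Since 1581^(−1) ≡ 6 (mod 7) (1581 ≡ 6 (mod 7)), t ≡ 6·4 ≡ 3 (mod 7). So x ≡ 239 + 1581·3 = 4982 (mod 11067).
Unique solution in [0, 11067): x = 4982.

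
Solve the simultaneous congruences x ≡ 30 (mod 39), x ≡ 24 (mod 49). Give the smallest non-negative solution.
The moduli 39, 49 are pairwise coprime, so by the CRT there is a unique solution mod 39·49 = 1911.
Solve by successive substitution. Start with x ≡ 30 (mod 39).
  Combine with x ≡ 24 (mod 49): write x = 30 + 39·t and require 30 + 39·t ≡ 24 (mod 49), i.e. 39·t ≡ 24 − 30 ≡ 43 (mod 49). Since 39^(−1) ≡ 44 (mod 49), t ≡ 44·43 ≡ 30 (mod 49). So x ≡ 30 + 39·30 = 1200 (mod 1911).
Unique solution in [0, 1911): x = 1200.

Final answer: x ≡ 1200 (mod 1911); the representative in [0, 1911) is 1200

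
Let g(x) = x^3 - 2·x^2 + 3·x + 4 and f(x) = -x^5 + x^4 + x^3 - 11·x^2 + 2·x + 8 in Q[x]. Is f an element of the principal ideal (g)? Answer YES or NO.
YES

In Q[x] the ideal (g) consists of all multiples of g, so f ∈ (g) iff g | f, i.e. iff the remainder of f on division by g is 0. Divide f by g (g is monic, so eliminate the leading term of the running remainder at each step):
  leading term -x^5: subtract (-x^2)·g(x) = -x^5 + 2·x^4 - 3·x^3 - 4·x^2, leaving -x^4 + 4·x^3 - 7·x^2 + 2·x + 8
  leading term -x^4: subtract (-x)·g(x) = -x^4 + 2·x^3 - 3·x^2 - 4·x, leaving 2·x^3 - 4·x^2 + 6·x + 8
  leading term 2·x^3: subtract (2)·g(x) = 2·x^3 - 4·x^2 + 6·x + 8, leaving 0
The remainder is 0, so f(x) = g(x) · h(x) with h(x) = -x^2 - x + 2. Hence g | f, i.e. f ∈ (g).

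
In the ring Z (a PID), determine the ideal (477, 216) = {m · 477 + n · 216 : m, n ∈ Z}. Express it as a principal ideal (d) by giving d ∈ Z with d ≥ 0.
In the PID Z, (a, b) is generated by gcd(a, b). Compute gcd(477, 216) with the extended Euclidean algorithm, tracking rows (r, s, t) with s·477 + t·216 = r:
  row A: (477, 1, 0)   [1·477 + 0·216 = 477]
  row B: (216, 0, 1)   [0·477 + 1·216 = 216]
  477 = 2·216 + 45   → row C = row A − 2·row B = (45, 1, −2)   [check: 1·477 − 2·216 = 45]
  216 = 4·45 + 36   → row D = row B − 4·row C = (36, −4, 9)   [check: −4·477 + 9·216 = 36]
  45 = 1·36 + 9   → row E = row C − 1·row D = (9, 5, −11)   [check: 5·477 − 11·216 = 9]
  36 = 4·9 + 0   → remainder 0, stop. gcd = 9 (last nonzero row E).
So gcd(477, 216) = 9, with Bézout identity 5·477 − 11·216 = 9. Containment (⊇): the Bézout identity exhibits 9 as an element of (477, 216), giving (9) ⊆ (477, 216). Containment (⊆): since 9 | 477 and 9 | 216 (477 = 9·53, 216 = 9·24), every Z-linear combination of 477 and 216 is divisible by 9, so (477, 216) ⊆ (9). Therefore (477, 216) = (9), d = 9.

Final answer: (477, 216) = (9); d = 9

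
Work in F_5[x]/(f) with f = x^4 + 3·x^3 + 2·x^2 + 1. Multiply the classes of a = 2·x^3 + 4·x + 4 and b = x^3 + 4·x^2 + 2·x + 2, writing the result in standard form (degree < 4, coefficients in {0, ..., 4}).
Multiply as integer polynomials: a · b = 2·x^6 + 8·x^5 + 8·x^4 + 24·x^3 + 24·x^2 + 16·x + 8. Reducing coefficients mod 5: a · b ≡ 2·x^6 + 3·x^5 + 3·x^4 + 4·x^3 + 4·x^2 + x + 3. Now divide by f(x) = x^4 + 3·x^3 + 2·x^2 + 1 in F_5[x], eliminating the leading term at each step:
  leading term 2·x^6: subtract (2·x^2)·f(x) = 2·x^6 + x^5 + 4·x^4 + 2·x^2, leaving 2·x^5 + 4·x^4 + 4·x^3 + 2·x^2 + x + 3 (coefficients mod 5)
  leading term 2·x^5: subtract (2·x)·f(x) = 2·x^5 + x^4 + 4·x^3 + 2·x, leaving 3·x^4 + 2·x^2 + 4·x + 3 (coefficients mod 5)
  leading term 3·x^4: subtract (3)·f(x) = 3·x^4 + 4·x^3 + x^2 + 3, leaving x^3 + x^2 + 4·x (coefficients mod 5)
The degree is now < 4, so this is the remainder. Hence a · b ≡ x^3 + x^2 + 4·x in F_5[x]/(f).

Final answer: a · b ≡ x^3 + x^2 + 4·x (mod f(x))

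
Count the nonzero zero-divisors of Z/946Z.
Z/946Z has 525 nonzero zero-divisors

In Z/946Z each nonzero element is either a unit (gcd with 946 is 1) or a zero-divisor (gcd > 1). The number of units is φ(946): factorise 946 = 2 · 11 · 43, so φ(946) = (2 − 1) · (11 − 1) · (43 − 1) = 1 · 10 · 42 = 420. The nonzero elements number 946 − 1 = 945. Hence the nonzero zero-divisors number 945 − 420 = 525.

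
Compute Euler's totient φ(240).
φ is multiplicative, with φ(p^e) = p^e − p^(e−1). Factorise 240 = 2^4 · 3 · 5. Then
  φ(240) = (2^4 − 2^3) · (3 − 1) · (5 − 1) = 8 · 2 · 4 = 64.

Final answer: φ(240) = 64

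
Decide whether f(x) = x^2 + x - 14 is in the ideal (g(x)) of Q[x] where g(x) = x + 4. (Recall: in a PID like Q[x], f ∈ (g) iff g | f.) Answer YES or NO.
In Q[x] the ideal (g) consists of all multiples of g, so f ∈ (g) iff g | f, i.e. iff the remainder of f on division by g is 0. Divide f by g (g is monic, so eliminate the leading term of the running remainder at each step):
  leading term x^2: subtract (x)·g(x) = x^2 + 4·x, leaving -3·x - 14
  leading term -3·x: subtract (-3)·g(x) = -3·x - 12, leaving -2
The remainder r(x) = -2 ≠ 0 (and deg r < deg g), so g ∤ f, i.e. f ∉ (g).

Final answer: NO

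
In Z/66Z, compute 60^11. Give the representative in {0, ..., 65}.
Use repeated squaring. Binary(11) = 1011. Walk through the bits of the exponent 11 left-to-right: at each bit after the leading one, square the running value, then multiply by 60 if the bit is 1 (always reducing mod 66):
  bit 1 = 1 (leading): start with 60.
  bit 2 = 0: square 60^2 = 3600 ≡ 36 (mod 66).
  bit 3 = 1: square 36^2 = 1296 ≡ 42; bit is 1, so multiply 42·60 = 2520 ≡ 12 (mod 66).
  bit 4 = 1: square 12^2 = 144 ≡ 12; bit is 1, so multiply 12·60 = 720 ≡ 60 (mod 66).
Final value: 60^11 ≡ 60 (mod 66).

Final answer: 60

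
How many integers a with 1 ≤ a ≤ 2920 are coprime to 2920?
1152

The number of a ∈ {1, ..., 2920} with gcd(a, 2920) = 1 is by definition Euler's totient φ(2920). φ is multiplicative, with φ(p^e) = p^e − p^(e−1). Factorise 2920 = 2^3 · 5 · 73. Then
  φ(2920) = (2^3 − 2^2) · (5 − 1) · (73 − 1) = 4 · 4 · 72 = 1152.
So there are 1152 such integers.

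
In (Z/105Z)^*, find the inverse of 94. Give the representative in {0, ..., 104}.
94^(−1) ≡ 19 (mod 105)

Apply the extended Euclidean algorithm to (105, 94), tracking rows (r, s, t) with s·105 + t·94 = r. Each division r_prev = q·r_cur + r_new produces the new row as (previous row) − q·(current row):
  row A: (105, 1, 0)   [1·105 + 0·94 = 105]
  row B: (94, 0, 1)   [0·105 + 1·94 = 94]
  105 = 1·94 + 11   → row C = row A − 1·row B = (11, 1, −1)   [check: 1·105 − 1·94 = 11]
  94 = 8·11 + 6   → row D = row B − 8·row C = (6, −8, 9)   [check: −8·105 + 9·94 = 6]
  11 = 1·6 + 5   → row E = row C − 1·row D = (5, 9, −10)   [check: 9·105 − 10·94 = 5]
  6 = 1·5 + 1   → row F = row D − 1·row E = (1, −17, 19)   [check: −17·105 + 19·94 = 1]
  5 = 5·1 + 0   → remainder 0, stop. gcd = 1 (last nonzero row F).
The gcd is 1, so 94 is invertible mod 105. The last nonzero row gives −17·105 + 19·94 = 1, so t = 19. So 94^(−1) ≡ 19 (mod 105). Verify: 94 · 19 = 1786 ≡ 1 (mod 105). ✓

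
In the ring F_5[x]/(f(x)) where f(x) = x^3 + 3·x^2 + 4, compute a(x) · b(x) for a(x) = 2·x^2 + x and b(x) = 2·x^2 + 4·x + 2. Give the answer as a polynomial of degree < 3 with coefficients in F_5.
Multiply as integer polynomials: a · b = 4·x^4 + 10·x^3 + 8·x^2 + 2·x. Reducing coefficients mod 5: a · b ≡ 4·x^4 + 3·x^2 + 2·x. Now divide by f(x) = x^3 + 3·x^2 + 4 in F_5[x], eliminating the leading term at each step:
  leading term 4·x^4: subtract (4·x)·f(x) = 4·x^4 + 2·x^3 + x, leaving 3·x^3 + 3·x^2 + x (coefficients mod 5)
  leading term 3·x^3: subtract (3)·f(x) = 3·x^3 + 4·x^2 + 2, leaving 4·x^2 + x + 3 (coefficients mod 5)
The degree is now < 3, so this is the remainder. Hence a · b ≡ 4·x^2 + x + 3 in F_5[x]/(f).

Final answer: a · b ≡ 4·x^2 + x + 3 (mod f(x))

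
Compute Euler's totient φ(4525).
φ(4525) = 3600

φ is multiplicative, with φ(p^e) = p^e − p^(e−1). Factorise 4525 = 5^2 · 181. Then
  φ(4525) = (5^2 − 5^1) · (181 − 1) = 20 · 180 = 3600.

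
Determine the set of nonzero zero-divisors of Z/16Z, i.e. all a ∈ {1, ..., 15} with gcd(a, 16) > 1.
nonzero zero-divisors of Z/16Z = {2, 4, 6, 8, 10, 12, 14}

An element a ∈ Z/16Z (with a ≠ 0) is a zero-divisor iff gcd(a, 16) > 1 (because a is a unit precisely when gcd(a, n) = 1, and in Z/nZ every nonzero, non-unit element is a zero-divisor). Scan a = 1, ..., 15 and keep those with gcd(a, 16) > 1:
  gcd(2, 16) = 2, gcd(4, 16) = 4, gcd(6, 16) = 2, gcd(8, 16) = 8, gcd(10, 16) = 2, gcd(12, 16) = 4, gcd(14, 16) = 2.
All other a ∈ {1, ..., 15} have gcd(a, 16) = 1 and are units. So the nonzero zero-divisors are exactly the 7 values of a appearing in this scan.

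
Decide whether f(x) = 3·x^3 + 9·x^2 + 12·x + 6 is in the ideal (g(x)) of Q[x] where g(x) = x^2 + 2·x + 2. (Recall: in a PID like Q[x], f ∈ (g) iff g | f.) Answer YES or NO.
YES

In Q[x] the ideal (g) consists of all multiples of g, so f ∈ (g) iff g | f, i.e. iff the remainder of f on division by g is 0. Divide f by g (g is monic, so eliminate the leading term of the running remainder at each step):
  leading term 3·x^3: subtract (3·x)·g(x) = 3·x^3 + 6·x^2 + 6·x, leaving 3·x^2 + 6·x + 6
  leading term 3·x^2: subtract (3)·g(x) = 3·x^2 + 6·x + 6, leaving 0
The remainder is 0, so f(x) = g(x) · h(x) with h(x) = 3·x + 3. Hence g | f, i.e. f ∈ (g).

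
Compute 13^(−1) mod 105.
Apply the extended Euclidean algorithm to (105, 13), tracking rows (r, s, t) with s·105 + t·13 = r. Each division r_prev = q·r_cur + r_new produces the new row as (previous row) − q·(current row):
  row A: (105, 1, 0)   [1·105 + 0·13 = 105]
  row B: (13, 0, 1)   [0·105 + 1·13 = 13]
  105 = 8·13 + 1   → row C = row A − 8·row B = (1, 1, −8)   [check: 1·105 − 8·13 = 1]
  13 = 13·1 + 0   → remainder 0, stop. gcd = 1 (last nonzero row C).
The gcd is 1, so 13 is invertible mod 105. The last nonzero row gives 1·105 − 8·13 = 1, so t = −8. So 13^(−1) ≡ −8 ≡ 97 (mod 105). Verify: 13 · 97 = 1261 ≡ 1 (mod 105). ✓

Final answer: 13^(−1) ≡ 97 (mod 105)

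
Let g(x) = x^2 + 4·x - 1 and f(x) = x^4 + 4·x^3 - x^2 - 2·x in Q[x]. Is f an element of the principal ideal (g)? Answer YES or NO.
In Q[x] the ideal (g) consists of all multiples of g, so f ∈ (g) iff g | f, i.e. iff the remainder of f on division by g is 0. Divide f by g (g is monic, so eliminate the leading term of the running remainder at each step):
  leading term x^4: subtract (x^2)·g(x) = x^4 + 4·x^3 - x^2, leaving -2·x
The remainder r(x) = -2·x ≠ 0 (and deg r < deg g), so g ∤ f, i.e. f ∉ (g).

Final answer: NO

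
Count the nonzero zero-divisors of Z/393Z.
In Z/393Z each nonzero element is either a unit (gcd with 393 is 1) or a zero-divisor (gcd > 1). The number of units is φ(393): factorise 393 = 3 · 131, so φ(393) = (3 − 1) · (131 − 1) = 2 · 130 = 260. The nonzero elements number 393 − 1 = 392. Hence the nonzero zero-divisors number 392 − 260 = 132.

Final answer: Z/393Z has 132 nonzero zero-divisors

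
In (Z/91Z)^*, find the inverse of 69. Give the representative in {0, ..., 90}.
Apply the extended Euclidean algorithm to (91, 69), tracking rows (r, s, t) with s·91 + t·69 = r. Each division r_prev = q·r_cur + r_new produces the new row as (previous row) − q·(current row):
  row A: (91, 1, 0)   [1·91 + 0·69 = 91]
  row B: (69, 0, 1)   [0·91 + 1·69 = 69]
  91 = 1·69 + 22   → row C = row A − 1·row B = (22, 1, −1)   [check: 1·91 − 1·69 = 22]
  69 = 3·22 + 3   → row D = row B − 3·row C = (3, −3, 4)   [check: −3·91 + 4·69 = 3]
  22 = 7·3 + 1   → row E = row C − 7·row D = (1, 22, −29)   [check: 22·91 − 29·69 = 1]
  3 = 3·1 + 0   → remainder 0, stop. gcd = 1 (last nonzero row E).
The gcd is 1, so 69 is invertible mod 91. The last nonzero row gives 22·91 − 29·69 = 1, so t = −29. So 69^(−1) ≡ −29 ≡ 62 (mod 91). Verify: 69 · 62 = 4278 ≡ 1 (mod 91). ✓

Final answer: 69^(−1) ≡ 62 (mod 91)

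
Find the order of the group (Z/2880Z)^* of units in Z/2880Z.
|(Z/2880Z)^*| = 768

(Z/2880Z)^* consists of the classes a with gcd(a, 2880) = 1, so its order is φ(2880). φ is multiplicative, with φ(p^e) = p^e − p^(e−1). Factorise 2880 = 2^6 · 3^2 · 5. Then
  φ(2880) = (2^6 − 2^5) · (3^2 − 3^1) · (5 − 1) = 32 · 6 · 4 = 768.
Thus |(Z/2880Z)^*| = 768.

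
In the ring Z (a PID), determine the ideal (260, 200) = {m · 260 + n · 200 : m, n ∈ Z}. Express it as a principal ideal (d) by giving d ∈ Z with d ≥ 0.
(260, 200) = (20); d = 20

In the PID Z, (a, b) is generated by gcd(a, b). Compute gcd(260, 200) with the extended Euclidean algorithm, tracking rows (r, s, t) with s·260 + t·200 = r:
  row A: (260, 1, 0)   [1·260 + 0·200 = 260]
  row B: (200, 0, 1)   [0·260 + 1·200 = 200]
  260 = 1·200 + 60   → row C = row A − 1·row B = (60, 1, −1)   [check: 1·260 − 1·200 = 60]
  200 = 3·60 + 20   → row D = row B − 3·row C = (20, −3, 4)   [check: −3·260 + 4·200 = 20]
  60 = 3·20 + 0   → remainder 0, stop. gcd = 20 (last nonzero row D).
So gcd(260, 200) = 20, with Bézout identity −3·260 + 4·200 = 20. Containment (⊇): the Bézout identity exhibits 20 as an element of (260, 200), giving (20) ⊆ (260, 200). Containment (⊆): since 20 | 260 and 20 | 200 (260 = 20·13, 200 = 20·10), every Z-linear combination of 260 and 200 is divisible by 20, so (260, 200) ⊆ (20). Therefore (260, 200) = (20), d = 20.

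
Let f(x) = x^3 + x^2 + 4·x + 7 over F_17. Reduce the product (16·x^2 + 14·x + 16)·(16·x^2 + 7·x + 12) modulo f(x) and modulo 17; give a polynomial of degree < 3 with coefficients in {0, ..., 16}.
Multiply as integer polynomials: a · b = 256·x^4 + 336·x^3 + 546·x^2 + 280·x + 192. Reducing coefficients mod 17: a · b ≡ x^4 + 13·x^3 + 2·x^2 + 8·x + 5. Now divide by f(x) = x^3 + x^2 + 4·x + 7 in F_17[x], eliminating the leading term at each step:
  leading term x^4: subtract (x)·f(x) = x^4 + x^3 + 4·x^2 + 7·x, leaving 12·x^3 + 15·x^2 + x + 5 (coefficients mod 17)
  leading term 12·x^3: subtract (12)·f(x) = 12·x^3 + 12·x^2 + 14·x + 16, leaving 3·x^2 + 4·x + 6 (coefficients mod 17)
The degree is now < 3, so this is the remainder. Hence a · b ≡ 3·x^2 + 4·x + 6 in F_17[x]/(f).

Final answer: a · b ≡ 3·x^2 + 4·x + 6 (mod f(x))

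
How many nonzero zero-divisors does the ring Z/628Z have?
Z/628Z has 315 nonzero zero-divisors

In Z/628Z each nonzero element is either a unit (gcd with 628 is 1) or a zero-divisor (gcd > 1). The number of units is φ(628): factorise 628 = 2^2 · 157, so φ(628) = (2^2 − 2^1) · (157 − 1) = 2 · 156 = 312. The nonzero elements number 628 − 1 = 627. Hence the nonzero zero-divisors number 627 − 312 = 315.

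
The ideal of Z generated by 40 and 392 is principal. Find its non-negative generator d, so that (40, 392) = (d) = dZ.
(40, 392) = (8); d = 8

In the PID Z, (a, b) is generated by gcd(a, b). Compute gcd(392, 40) with the extended Euclidean algorithm, tracking rows (r, s, t) with s·392 + t·40 = r:
  row A: (392, 1, 0)   [1·392 + 0·40 = 392]
  row B: (40, 0, 1)   [0·392 + 1·40 = 40]
  392 = 9·40 + 32   → row C = row A − 9·row B = (32, 1, −9)   [check: 1·392 − 9·40 = 32]
  40 = 1·32 + 8   → row D = row B − 1·row C = (8, −1, 10)   [check: −1·392 + 10·40 = 8]
  32 = 4·8 + 0   → remainder 0, stop. gcd = 8 (last nonzero row D).
So gcd(40, 392) = 8, with Bézout identity −1·392 + 10·40 = 8. Containment (⊇): the Bézout identity exhibits 8 as an element of (40, 392), giving (8) ⊆ (40, 392). Containment (⊆): since 8 | 40 and 8 | 392 (40 = 8·5, 392 = 8·49), every Z-linear combination of 40 and 392 is divisible by 8, so (40, 392) ⊆ (8). Therefore (40, 392) = (8), d = 8.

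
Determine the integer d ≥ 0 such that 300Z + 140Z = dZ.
In the PID Z, (a, b) is generated by gcd(a, b). Compute gcd(300, 140) with the extended Euclidean algorithm, tracking rows (r, s, t) with s·300 + t·140 = r:
  row A: (300, 1, 0)   [1·300 + 0·140 = 300]
  row B: (140, 0, 1)   [0·300 + 1·140 = 140]
  300 = 2·140 + 20   → row C = row A − 2·row B = (20, 1, −2)   [check: 1·300 − 2·140 = 20]
  140 = 7·20 + 0   → remainder 0, stop. gcd = 20 (last nonzero row C).
So gcd(300, 140) = 20, with Bézout identity 1·300 − 2·140 = 20. Containment (⊇): the Bézout identity exhibits 20 as an element of (300, 140), giving (20) ⊆ (300, 140). Containment (⊆): since 20 | 300 and 20 | 140 (300 = 20·15, 140 = 20·7), every Z-linear combination of 300 and 140 is divisible by 20, so (300, 140) ⊆ (20). Therefore (300, 140) = (20), d = 20.

Final answer: (300, 140) = (20); d = 20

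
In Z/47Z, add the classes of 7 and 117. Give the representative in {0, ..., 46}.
30

Reduce the summands first: 117 ≡ 23 (mod 47), so 7 + 117 ≡ 7 + 23 (mod 47). 7 + 23 = 30; 30 = 0·47 + 30, so (7 + 117) mod 47 = 30.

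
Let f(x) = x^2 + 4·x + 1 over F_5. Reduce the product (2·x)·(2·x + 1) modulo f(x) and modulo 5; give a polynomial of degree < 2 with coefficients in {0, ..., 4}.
Multiply as integer polynomials: a · b = 4·x^2 + 2·x. Reducing coefficients mod 5: a · b ≡ 4·x^2 + 2·x. Now divide by f(x) = x^2 + 4·x + 1 in F_5[x], eliminating the leading term at each step:
  leading term 4·x^2: subtract (4)·f(x) = 4·x^2 + x + 4, leaving x + 1 (coefficients mod 5)
The degree is now < 2, so this is the remainder. Hence a · b ≡ x + 1 in F_5[x]/(f).

Final answer: a · b ≡ x + 1 (mod f(x))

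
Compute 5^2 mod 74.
Use repeated squaring. Binary(2) = 10. Walk through the bits of the exponent 2 left-to-right: at each bit after the leading one, square the running value, then multiply by 5 if the bit is 1 (always reducing mod 74):
  bit 1 = 1 (leading): start with 5.
  bit 2 = 0: square 5^2 = 25 (mod 74).
Final value: 5^2 ≡ 25 (mod 74).

Final answer: 25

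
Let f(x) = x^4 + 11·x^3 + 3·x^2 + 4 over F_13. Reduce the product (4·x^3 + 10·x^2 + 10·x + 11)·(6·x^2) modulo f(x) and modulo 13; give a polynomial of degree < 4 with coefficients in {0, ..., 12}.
a · b ≡ 9·x^3 + 2·x^2 + 8·x + 10 (mod f(x))

Multiply as integer polynomials: a · b = 24·x^5 + 60·x^4 + 60·x^3 + 66·x^2. Reducing coefficients mod 13: a · b ≡ 11·x^5 + 8·x^4 + 8·x^3 + x^2. Now divide by f(x) = x^4 + 11·x^3 + 3·x^2 + 4 in F_13[x], eliminating the leading term at each step:
  leading term 11·x^5: subtract (11·x)·f(x) = 11·x^5 + 4·x^4 + 7·x^3 + 5·x, leaving 4·x^4 + x^3 + x^2 + 8·x (coefficients mod 13)
  leading term 4·x^4: subtract (4)·f(x) = 4·x^4 + 5·x^3 + 12·x^2 + 3, leaving 9·x^3 + 2·x^2 + 8·x + 10 (coefficients mod 13)
The degree is now < 4, so this is the remainder. Hence a · b ≡ 9·x^3 + 2·x^2 + 8·x + 10 in F_13[x]/(f).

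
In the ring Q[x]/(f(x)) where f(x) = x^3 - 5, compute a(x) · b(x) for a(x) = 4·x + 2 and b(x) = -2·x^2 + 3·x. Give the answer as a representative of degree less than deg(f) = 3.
First multiply in Q[x] without reducing: a · b = -8·x^3 + 8·x^2 + 6·x. Now divide by f(x) = x^3 - 5, eliminating the leading term at each step:
  leading term -8·x^3: subtract (-8)·f(x) = 40 - 8·x^3, leaving 8·x^2 + 6·x - 40
The degree is now < 3, so this is the remainder. Hence a · b ≡ 8·x^2 + 6·x - 40 in Q[x]/(f).

Final answer: a · b ≡ 8·x^2 + 6·x - 40 (mod f(x))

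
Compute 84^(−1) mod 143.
84^(−1) ≡ 63 (mod 143)

Apply the extended Euclidean algorithm to (143, 84), tracking rows (r, s, t) with s·143 + t·84 = r. Each division r_prev = q·r_cur + r_new produces the new row as (previous row) − q·(current row):
  row A: (143, 1, 0)   [1·143 + 0·84 = 143]
  row B: (84, 0, 1)   [0·143 + 1·84 = 84]
  143 = 1·84 + 59   → row C = row A − 1·row B = (59, 1, −1)   [check: 1·143 − 1·84 = 59]
  84 = 1·59 + 25   → row D = row B − 1·row C = (25, −1, 2)   [check: −1·143 + 2·84 = 25]
  59 = 2·25 + 9   → row E = row C − 2·row D = (9, 3, −5)   [check: 3·143 − 5·84 = 9]
  25 = 2·9 + 7   → row F = row D − 2·row E = (7, −7, 12)   [check: −7·143 + 12·84 = 7]
  9 = 1·7 + 2   → row G = row E − 1·row F = (2, 10, −17)   [check: 10·143 − 17·84 = 2]
  7 = 3·2 + 1   → row H = row F − 3·row G = (1, −37, 63)   [check: −37·143 + 63·84 = 1]
  2 = 2·1 + 0   → remainder 0, stop. gcd = 1 (last nonzero row H).
The gcd is 1, so 84 is invertible mod 143. The last nonzero row gives −37·143 + 63·84 = 1, so t = 63. So 84^(−1) ≡ 63 (mod 143). Verify: 84 · 63 = 5292 ≡ 1 (mod 143). ✓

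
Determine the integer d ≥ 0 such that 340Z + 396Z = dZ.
(340, 396) = (4); d = 4

In the PID Z, (a, b) is generated by gcd(a, b). Compute gcd(396, 340) with the extended Euclidean algorithm, tracking rows (r, s, t) with s·396 + t·340 = r:
  row A: (396, 1, 0)   [1·396 + 0·340 = 396]
  row B: (340, 0, 1)   [0·396 + 1·340 = 340]
  396 = 1·340 + 56   → row C = row A − 1·row B = (56, 1, −1)   [check: 1·396 − 1·340 = 56]
  340 = 6·56 + 4   → row D = row B − 6·row C = (4, −6, 7)   [check: −6·396 + 7·340 = 4]
  56 = 14·4 + 0   → remainder 0, stop. gcd = 4 (last nonzero row D).
So gcd(340, 396) = 4, with Bézout identity −6·396 + 7·340 = 4. Containment (⊇): the Bézout identity exhibits 4 as an element of (340, 396), giving (4) ⊆ (340, 396). Containment (⊆): since 4 | 340 and 4 | 396 (340 = 4·85, 396 = 4·99), every Z-linear combination of 340 and 396 is divisible by 4, so (340, 396) ⊆ (4). Therefore (340, 396) = (4), d = 4.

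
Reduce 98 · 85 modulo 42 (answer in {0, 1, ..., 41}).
14

Reduce the factors first: 98 ≡ 14, 85 ≡ 1 (mod 42), so 98 · 85 ≡ 14 · 1 (mod 42). 14 · 1 = 14. Dividing by 42: 14 = 0·42 + 14. So (98 · 85) mod 42 = 14.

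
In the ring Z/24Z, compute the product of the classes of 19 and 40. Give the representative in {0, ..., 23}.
Reduce the factors first: 40 ≡ 16 (mod 24), so 19 · 40 ≡ 19 · 16 (mod 24). 19 · 16 = 304. Dividing by 24: 304 = 12·24 + 16. So (19 · 40) mod 24 = 16.

Final answer: 16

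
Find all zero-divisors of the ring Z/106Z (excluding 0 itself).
An element a ∈ Z/106Z (with a ≠ 0) is a zero-divisor iff gcd(a, 106) > 1 (because a is a unit precisely when gcd(a, n) = 1, and in Z/nZ every nonzero, non-unit element is a zero-divisor). Scan a = 1, ..., 105 and keep those with gcd(a, 106) > 1:
  gcd(2, 106) = 2, gcd(4, 106) = 2, gcd(6, 106) = 2, gcd(8, 106) = 2, gcd(10, 106) = 2, gcd(12, 106) = 2, gcd(14, 106) = 2, gcd(16, 106) = 2, gcd(18, 106) = 2, gcd(20, 106) = 2, gcd(22, 106) = 2, gcd(24, 106) = 2, gcd(26, 106) = 2, gcd(28, 106) = 2, gcd(30, 106) = 2, gcd(32, 106) = 2, gcd(34, 106) = 2, gcd(36, 106) = 2, gcd(38, 106) = 2, gcd(40, 106) = 2, gcd(42, 106) = 2, gcd(44, 106) = 2, gcd(46, 106) = 2, gcd(48, 106) = 2, gcd(50, 106) = 2, gcd(52, 106) = 2, gcd(53, 106) = 53, gcd(54, 106) = 2, gcd(56, 106) = 2, gcd(58, 106) = 2, gcd(60, 106) = 2, gcd(62, 106) = 2, gcd(64, 106) = 2, gcd(66, 106) = 2, gcd(68, 106) = 2, gcd(70, 106) = 2, gcd(72, 106) = 2, gcd(74, 106) = 2, gcd(76, 106) = 2, gcd(78, 106) = 2, gcd(80, 106) = 2, gcd(82, 106) = 2, gcd(84, 106) = 2, gcd(86, 106) = 2, gcd(88, 106) = 2, gcd(90, 106) = 2, gcd(92, 106) = 2, gcd(94, 106) = 2, gcd(96, 106) = 2, gcd(98, 106) = 2, gcd(100, 106) = 2, gcd(102, 106) = 2, gcd(104, 106) = 2.
All other a ∈ {1, ..., 105} have gcd(a, 106) = 1 and are units. So the nonzero zero-divisors are exactly the 53 values of a appearing in this scan.

Final answer: nonzero zero-divisors of Z/106Z = {2, 4, 6, 8, 10, 12, 14, 16, 18, 20, 22, 24, 26, 28, 30, 32, 34, 36, 38, 40, 42, 44, 46, 48, 50, 52, 53, 54, 56, 58, 60, 62, 64, 66, 68, 70, 72, 74, 76, 78, 80, 82, 84, 86, 88, 90, 92, 94, 96, 98, 100, 102, 104}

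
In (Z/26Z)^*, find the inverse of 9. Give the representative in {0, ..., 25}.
9^(−1) ≡ 3 (mod 26)

Apply the extended Euclidean algorithm to (26, 9), tracking rows (r, s, t) with s·26 + t·9 = r. Each division r_prev = q·r_cur + r_new produces the new row as (previous row) − q·(current row):
  row A: (26, 1, 0)   [1·26 + 0·9 = 26]
  row B: (9, 0, 1)   [0·26 + 1·9 = 9]
  26 = 2·9 + 8   → row C = row A − 2·row B = (8, 1, −2)   [check: 1·26 − 2·9 = 8]
  9 = 1·8 + 1   → row D = row B − 1·row C = (1, −1, 3)   [check: −1·26 + 3·9 = 1]
  8 = 8·1 + 0   → remainder 0, stop. gcd = 1 (last nonzero row D).
The gcd is 1, so 9 is invertible mod 26. The last nonzero row gives −1·26 + 3·9 = 1, so t = 3. So 9^(−1) ≡ 3 (mod 26). Verify: 9 · 3 = 27 ≡ 1 (mod 26). ✓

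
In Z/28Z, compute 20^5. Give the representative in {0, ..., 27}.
20

Use repeated squaring. Binary(5) = 101. Walk through the bits of the exponent 5 left-to-right: at each bit after the leading one, square the running value, then multiply by 20 if the bit is 1 (always reducing mod 28):
  bit 1 = 1 (leading): start with 20.
  bit 2 = 0: square 20^2 = 400 ≡ 8 (mod 28).
  bit 3 = 1: square 8^2 = 64 ≡ 8; bit is 1, so multiply 8·20 = 160 ≡ 20 (mod 28).
Final value: 20^5 ≡ 20 (mod 28).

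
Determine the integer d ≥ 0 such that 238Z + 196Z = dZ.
(238, 196) = (14); d = 14

In the PID Z, (a, b) is generated by gcd(a, b). Compute gcd(238, 196) with the extended Euclidean algorithm, tracking rows (r, s, t) with s·238 + t·196 = r:
  row A: (238, 1, 0)   [1·238 + 0·196 = 238]
  row B: (196, 0, 1)   [0·238 + 1·196 = 196]
  238 = 1·196 + 42   → row C = row A − 1·row B = (42, 1, −1)   [check: 1·238 − 1·196 = 42]
  196 = 4·42 + 28   → row D = row B − 4·row C = (28, −4, 5)   [check: −4·238 + 5·196 = 28]
  42 = 1·28 + 14   → row E = row C − 1·row D = (14, 5, −6)   [check: 5·238 − 6·196 = 14]
  28 = 2·14 + 0   → remainder 0, stop. gcd = 14 (last nonzero row E).
So gcd(238, 196) = 14, with Bézout identity 5·238 − 6·196 = 14. Containment (⊇): the Bézout identity exhibits 14 as an element of (238, 196), giving (14) ⊆ (238, 196). Containment (⊆): since 14 | 238 and 14 | 196 (238 = 14·17, 196 = 14·14), every Z-linear combination of 238 and 196 is divisible by 14, so (238, 196) ⊆ (14). Therefore (238, 196) = (14), d = 14.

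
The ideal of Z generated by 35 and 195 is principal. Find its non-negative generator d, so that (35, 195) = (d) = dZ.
In the PID Z, (a, b) is generated by gcd(a, b). Compute gcd(195, 35) with the extended Euclidean algorithm, tracking rows (r, s, t) with s·195 + t·35 = r:
  row A: (195, 1, 0)   [1·195 + 0·35 = 195]
  row B: (35, 0, 1)   [0·195 + 1·35 = 35]
  195 = 5·35 + 20   → row C = row A − 5·row B = (20, 1, −5)   [check: 1·195 − 5·35 = 20]
  35 = 1·20 + 15   → row D = row B − 1·row C = (15, −1, 6)   [check: −1·195 + 6·35 = 15]
  20 = 1·15 + 5   → row E = row C − 1·row D = (5, 2, −11)   [check: 2·195 − 11·35 = 5]
  15 = 3·5 + 0   → remainder 0, stop. gcd = 5 (last nonzero row E).
So gcd(35, 195) = 5, with Bézout identity 2·195 − 11·35 = 5. Containment (⊇): the Bézout identity exhibits 5 as an element of (35, 195), giving (5) ⊆ (35, 195). Containment (⊆): since 5 | 35 and 5 | 195 (35 = 5·7, 195 = 5·39), every Z-linear combination of 35 and 195 is divisible by 5, so (35, 195) ⊆ (5). Therefore (35, 195) = (5), d = 5.

Final answer: (35, 195) = (5); d = 5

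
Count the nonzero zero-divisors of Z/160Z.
In Z/160Z each nonzero element is either a unit (gcd with 160 is 1) or a zero-divisor (gcd > 1). The number of units is φ(160): factorise 160 = 2^5 · 5, so φ(160) = (2^5 − 2^4) · (5 − 1) = 16 · 4 = 64. The nonzero elements number 160 − 1 = 159. Hence the nonzero zero-divisors number 159 − 64 = 95.

Final answer: Z/160Z has 95 nonzero zero-divisors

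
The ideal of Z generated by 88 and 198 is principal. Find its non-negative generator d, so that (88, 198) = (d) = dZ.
In the PID Z, (a, b) is generated by gcd(a, b). Compute gcd(198, 88) with the extended Euclidean algorithm, tracking rows (r, s, t) with s·198 + t·88 = r:
  row A: (198, 1, 0)   [1·198 + 0·88 = 198]
  row B: (88, 0, 1)   [0·198 + 1·88 = 88]
  198 = 2·88 + 22   → row C = row A − 2·row B = (22, 1, −2)   [check: 1·198 − 2·88 = 22]
  88 = 4·22 + 0   → remainder 0, stop. gcd = 22 (last nonzero row C).
So gcd(88, 198) = 22, with Bézout identity 1·198 − 2·88 = 22. Containment (⊇): the Bézout identity exhibits 22 as an element of (88, 198), giving (22) ⊆ (88, 198). Containment (⊆): since 22 | 88 and 22 | 198 (88 = 22·4, 198 = 22·9), every Z-linear combination of 88 and 198 is divisible by 22, so (88, 198) ⊆ (22). Therefore (88, 198) = (22), d = 22.

Final answer: (88, 198) = (22); d = 22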